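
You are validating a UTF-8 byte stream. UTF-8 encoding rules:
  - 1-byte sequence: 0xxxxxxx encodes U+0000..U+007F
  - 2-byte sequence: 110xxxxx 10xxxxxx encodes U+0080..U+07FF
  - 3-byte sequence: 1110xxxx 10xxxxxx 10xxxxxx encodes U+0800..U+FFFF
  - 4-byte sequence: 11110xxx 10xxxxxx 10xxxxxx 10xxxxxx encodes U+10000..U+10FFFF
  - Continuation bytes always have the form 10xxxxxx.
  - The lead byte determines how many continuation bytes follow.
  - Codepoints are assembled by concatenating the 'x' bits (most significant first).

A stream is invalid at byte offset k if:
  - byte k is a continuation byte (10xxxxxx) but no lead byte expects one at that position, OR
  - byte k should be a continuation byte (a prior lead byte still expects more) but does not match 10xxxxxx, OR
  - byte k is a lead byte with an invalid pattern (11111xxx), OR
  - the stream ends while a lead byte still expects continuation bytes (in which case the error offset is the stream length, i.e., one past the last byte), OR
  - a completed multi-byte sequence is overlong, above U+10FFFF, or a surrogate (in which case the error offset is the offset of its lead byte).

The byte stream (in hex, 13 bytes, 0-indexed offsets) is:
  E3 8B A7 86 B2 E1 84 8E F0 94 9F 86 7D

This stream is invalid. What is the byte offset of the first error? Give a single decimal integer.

Byte[0]=E3: 3-byte lead, need 2 cont bytes. acc=0x3
Byte[1]=8B: continuation. acc=(acc<<6)|0x0B=0xCB
Byte[2]=A7: continuation. acc=(acc<<6)|0x27=0x32E7
Completed: cp=U+32E7 (starts at byte 0)
Byte[3]=86: INVALID lead byte (not 0xxx/110x/1110/11110)

Answer: 3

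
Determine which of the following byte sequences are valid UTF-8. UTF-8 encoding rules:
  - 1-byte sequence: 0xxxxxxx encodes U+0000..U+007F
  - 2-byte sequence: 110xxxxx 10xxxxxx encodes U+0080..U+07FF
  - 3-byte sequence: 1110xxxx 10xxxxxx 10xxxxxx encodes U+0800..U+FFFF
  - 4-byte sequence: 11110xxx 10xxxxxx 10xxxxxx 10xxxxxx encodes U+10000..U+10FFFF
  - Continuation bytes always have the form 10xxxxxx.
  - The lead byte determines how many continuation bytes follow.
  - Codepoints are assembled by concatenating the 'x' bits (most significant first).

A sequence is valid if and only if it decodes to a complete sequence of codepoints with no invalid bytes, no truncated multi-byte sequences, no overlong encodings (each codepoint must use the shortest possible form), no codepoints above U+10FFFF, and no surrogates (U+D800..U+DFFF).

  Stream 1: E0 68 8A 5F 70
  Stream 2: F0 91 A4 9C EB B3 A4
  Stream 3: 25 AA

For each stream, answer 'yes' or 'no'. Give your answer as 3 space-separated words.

Stream 1: error at byte offset 1. INVALID
Stream 2: decodes cleanly. VALID
Stream 3: error at byte offset 1. INVALID

Answer: no yes no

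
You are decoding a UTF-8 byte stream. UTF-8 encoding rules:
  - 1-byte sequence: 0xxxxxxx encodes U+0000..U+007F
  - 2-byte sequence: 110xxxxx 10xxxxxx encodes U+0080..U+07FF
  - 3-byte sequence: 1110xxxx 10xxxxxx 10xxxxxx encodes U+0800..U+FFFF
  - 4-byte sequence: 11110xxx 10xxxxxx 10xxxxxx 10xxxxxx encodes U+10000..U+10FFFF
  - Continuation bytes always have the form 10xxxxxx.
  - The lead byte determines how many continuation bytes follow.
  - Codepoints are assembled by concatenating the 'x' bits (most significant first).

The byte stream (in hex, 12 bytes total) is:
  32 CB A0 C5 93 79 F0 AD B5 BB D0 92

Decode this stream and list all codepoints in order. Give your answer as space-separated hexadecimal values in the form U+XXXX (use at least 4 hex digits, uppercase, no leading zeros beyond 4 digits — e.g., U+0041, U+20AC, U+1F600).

Byte[0]=32: 1-byte ASCII. cp=U+0032
Byte[1]=CB: 2-byte lead, need 1 cont bytes. acc=0xB
Byte[2]=A0: continuation. acc=(acc<<6)|0x20=0x2E0
Completed: cp=U+02E0 (starts at byte 1)
Byte[3]=C5: 2-byte lead, need 1 cont bytes. acc=0x5
Byte[4]=93: continuation. acc=(acc<<6)|0x13=0x153
Completed: cp=U+0153 (starts at byte 3)
Byte[5]=79: 1-byte ASCII. cp=U+0079
Byte[6]=F0: 4-byte lead, need 3 cont bytes. acc=0x0
Byte[7]=AD: continuation. acc=(acc<<6)|0x2D=0x2D
Byte[8]=B5: continuation. acc=(acc<<6)|0x35=0xB75
Byte[9]=BB: continuation. acc=(acc<<6)|0x3B=0x2DD7B
Completed: cp=U+2DD7B (starts at byte 6)
Byte[10]=D0: 2-byte lead, need 1 cont bytes. acc=0x10
Byte[11]=92: continuation. acc=(acc<<6)|0x12=0x412
Completed: cp=U+0412 (starts at byte 10)

Answer: U+0032 U+02E0 U+0153 U+0079 U+2DD7B U+0412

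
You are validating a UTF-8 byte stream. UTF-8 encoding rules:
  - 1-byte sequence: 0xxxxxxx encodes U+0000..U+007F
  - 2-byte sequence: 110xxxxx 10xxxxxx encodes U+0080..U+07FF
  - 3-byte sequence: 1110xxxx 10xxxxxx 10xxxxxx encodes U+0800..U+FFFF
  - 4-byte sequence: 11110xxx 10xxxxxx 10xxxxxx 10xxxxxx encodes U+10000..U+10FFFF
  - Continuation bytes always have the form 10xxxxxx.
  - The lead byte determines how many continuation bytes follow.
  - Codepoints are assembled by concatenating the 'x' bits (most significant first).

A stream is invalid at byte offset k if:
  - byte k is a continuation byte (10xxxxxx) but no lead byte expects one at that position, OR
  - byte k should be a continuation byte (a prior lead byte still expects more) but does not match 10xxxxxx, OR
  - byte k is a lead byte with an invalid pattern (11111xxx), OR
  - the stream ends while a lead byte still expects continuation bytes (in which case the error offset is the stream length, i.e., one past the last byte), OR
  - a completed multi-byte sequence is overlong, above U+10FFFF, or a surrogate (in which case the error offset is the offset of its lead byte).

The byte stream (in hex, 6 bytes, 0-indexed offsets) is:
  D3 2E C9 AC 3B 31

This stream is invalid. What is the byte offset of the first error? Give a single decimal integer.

Byte[0]=D3: 2-byte lead, need 1 cont bytes. acc=0x13
Byte[1]=2E: expected 10xxxxxx continuation. INVALID

Answer: 1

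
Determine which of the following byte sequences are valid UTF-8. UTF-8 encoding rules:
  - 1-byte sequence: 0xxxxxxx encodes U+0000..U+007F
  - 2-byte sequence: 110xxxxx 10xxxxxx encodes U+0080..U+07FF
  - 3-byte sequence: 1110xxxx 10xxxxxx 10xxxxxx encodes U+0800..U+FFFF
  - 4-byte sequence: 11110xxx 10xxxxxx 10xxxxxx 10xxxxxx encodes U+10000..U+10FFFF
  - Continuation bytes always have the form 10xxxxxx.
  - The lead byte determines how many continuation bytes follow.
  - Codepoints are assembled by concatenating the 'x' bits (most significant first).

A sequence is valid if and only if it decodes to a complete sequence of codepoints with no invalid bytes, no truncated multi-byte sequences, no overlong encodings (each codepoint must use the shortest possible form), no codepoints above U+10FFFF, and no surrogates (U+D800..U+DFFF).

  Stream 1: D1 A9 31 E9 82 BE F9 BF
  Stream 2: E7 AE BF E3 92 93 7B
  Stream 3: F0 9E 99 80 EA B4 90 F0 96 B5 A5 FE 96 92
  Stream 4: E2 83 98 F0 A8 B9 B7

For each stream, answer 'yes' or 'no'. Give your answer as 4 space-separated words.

Answer: no yes no yes

Derivation:
Stream 1: error at byte offset 6. INVALID
Stream 2: decodes cleanly. VALID
Stream 3: error at byte offset 11. INVALID
Stream 4: decodes cleanly. VALID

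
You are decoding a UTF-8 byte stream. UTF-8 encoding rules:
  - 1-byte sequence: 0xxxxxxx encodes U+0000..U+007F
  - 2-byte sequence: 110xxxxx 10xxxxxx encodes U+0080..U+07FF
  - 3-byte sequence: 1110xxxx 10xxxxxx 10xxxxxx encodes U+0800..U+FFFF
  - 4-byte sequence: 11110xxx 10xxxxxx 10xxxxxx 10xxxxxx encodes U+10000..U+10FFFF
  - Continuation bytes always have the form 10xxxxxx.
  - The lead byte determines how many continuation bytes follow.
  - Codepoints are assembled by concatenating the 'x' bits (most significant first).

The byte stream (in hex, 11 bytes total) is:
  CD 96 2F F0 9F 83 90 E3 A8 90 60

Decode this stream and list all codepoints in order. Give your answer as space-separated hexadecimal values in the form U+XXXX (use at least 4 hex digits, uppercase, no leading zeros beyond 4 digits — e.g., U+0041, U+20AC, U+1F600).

Answer: U+0356 U+002F U+1F0D0 U+3A10 U+0060

Derivation:
Byte[0]=CD: 2-byte lead, need 1 cont bytes. acc=0xD
Byte[1]=96: continuation. acc=(acc<<6)|0x16=0x356
Completed: cp=U+0356 (starts at byte 0)
Byte[2]=2F: 1-byte ASCII. cp=U+002F
Byte[3]=F0: 4-byte lead, need 3 cont bytes. acc=0x0
Byte[4]=9F: continuation. acc=(acc<<6)|0x1F=0x1F
Byte[5]=83: continuation. acc=(acc<<6)|0x03=0x7C3
Byte[6]=90: continuation. acc=(acc<<6)|0x10=0x1F0D0
Completed: cp=U+1F0D0 (starts at byte 3)
Byte[7]=E3: 3-byte lead, need 2 cont bytes. acc=0x3
Byte[8]=A8: continuation. acc=(acc<<6)|0x28=0xE8
Byte[9]=90: continuation. acc=(acc<<6)|0x10=0x3A10
Completed: cp=U+3A10 (starts at byte 7)
Byte[10]=60: 1-byte ASCII. cp=U+0060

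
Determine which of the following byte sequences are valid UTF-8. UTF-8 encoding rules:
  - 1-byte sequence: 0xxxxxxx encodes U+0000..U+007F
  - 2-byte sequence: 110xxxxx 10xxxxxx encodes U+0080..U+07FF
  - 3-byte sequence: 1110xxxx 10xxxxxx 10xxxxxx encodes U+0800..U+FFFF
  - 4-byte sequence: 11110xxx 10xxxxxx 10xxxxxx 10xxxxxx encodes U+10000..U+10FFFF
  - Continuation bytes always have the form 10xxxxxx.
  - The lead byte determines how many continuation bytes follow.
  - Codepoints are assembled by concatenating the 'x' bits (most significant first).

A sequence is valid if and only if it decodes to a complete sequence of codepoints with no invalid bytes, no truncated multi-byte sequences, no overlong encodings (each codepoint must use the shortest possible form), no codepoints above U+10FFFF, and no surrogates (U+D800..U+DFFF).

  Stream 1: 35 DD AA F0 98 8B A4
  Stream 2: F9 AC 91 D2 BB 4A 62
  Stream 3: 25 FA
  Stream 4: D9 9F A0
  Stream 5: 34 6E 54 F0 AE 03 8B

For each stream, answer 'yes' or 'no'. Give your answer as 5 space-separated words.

Stream 1: decodes cleanly. VALID
Stream 2: error at byte offset 0. INVALID
Stream 3: error at byte offset 1. INVALID
Stream 4: error at byte offset 2. INVALID
Stream 5: error at byte offset 5. INVALID

Answer: yes no no no no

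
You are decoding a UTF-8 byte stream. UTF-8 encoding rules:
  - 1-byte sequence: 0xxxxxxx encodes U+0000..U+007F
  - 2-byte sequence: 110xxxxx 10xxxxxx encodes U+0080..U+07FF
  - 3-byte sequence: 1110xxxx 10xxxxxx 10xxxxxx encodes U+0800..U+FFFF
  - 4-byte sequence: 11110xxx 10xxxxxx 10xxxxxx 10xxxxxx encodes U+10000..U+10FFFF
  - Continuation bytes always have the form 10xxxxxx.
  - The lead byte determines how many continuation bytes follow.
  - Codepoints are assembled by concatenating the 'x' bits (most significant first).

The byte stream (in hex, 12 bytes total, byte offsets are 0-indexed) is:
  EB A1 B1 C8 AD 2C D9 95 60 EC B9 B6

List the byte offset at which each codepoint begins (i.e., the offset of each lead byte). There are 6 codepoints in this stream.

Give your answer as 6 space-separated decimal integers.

Answer: 0 3 5 6 8 9

Derivation:
Byte[0]=EB: 3-byte lead, need 2 cont bytes. acc=0xB
Byte[1]=A1: continuation. acc=(acc<<6)|0x21=0x2E1
Byte[2]=B1: continuation. acc=(acc<<6)|0x31=0xB871
Completed: cp=U+B871 (starts at byte 0)
Byte[3]=C8: 2-byte lead, need 1 cont bytes. acc=0x8
Byte[4]=AD: continuation. acc=(acc<<6)|0x2D=0x22D
Completed: cp=U+022D (starts at byte 3)
Byte[5]=2C: 1-byte ASCII. cp=U+002C
Byte[6]=D9: 2-byte lead, need 1 cont bytes. acc=0x19
Byte[7]=95: continuation. acc=(acc<<6)|0x15=0x655
Completed: cp=U+0655 (starts at byte 6)
Byte[8]=60: 1-byte ASCII. cp=U+0060
Byte[9]=EC: 3-byte lead, need 2 cont bytes. acc=0xC
Byte[10]=B9: continuation. acc=(acc<<6)|0x39=0x339
Byte[11]=B6: continuation. acc=(acc<<6)|0x36=0xCE76
Completed: cp=U+CE76 (starts at byte 9)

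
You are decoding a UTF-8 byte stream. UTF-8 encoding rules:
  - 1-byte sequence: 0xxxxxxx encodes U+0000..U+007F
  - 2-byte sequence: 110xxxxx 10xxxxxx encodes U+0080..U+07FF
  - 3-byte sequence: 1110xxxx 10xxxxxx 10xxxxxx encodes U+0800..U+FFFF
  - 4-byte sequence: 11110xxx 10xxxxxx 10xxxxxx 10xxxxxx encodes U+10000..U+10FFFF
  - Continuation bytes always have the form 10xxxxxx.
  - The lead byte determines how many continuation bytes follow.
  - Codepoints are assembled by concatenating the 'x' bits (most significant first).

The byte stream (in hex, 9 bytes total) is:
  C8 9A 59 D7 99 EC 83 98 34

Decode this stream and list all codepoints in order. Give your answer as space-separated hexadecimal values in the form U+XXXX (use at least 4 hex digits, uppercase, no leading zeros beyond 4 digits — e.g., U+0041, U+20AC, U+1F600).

Answer: U+021A U+0059 U+05D9 U+C0D8 U+0034

Derivation:
Byte[0]=C8: 2-byte lead, need 1 cont bytes. acc=0x8
Byte[1]=9A: continuation. acc=(acc<<6)|0x1A=0x21A
Completed: cp=U+021A (starts at byte 0)
Byte[2]=59: 1-byte ASCII. cp=U+0059
Byte[3]=D7: 2-byte lead, need 1 cont bytes. acc=0x17
Byte[4]=99: continuation. acc=(acc<<6)|0x19=0x5D9
Completed: cp=U+05D9 (starts at byte 3)
Byte[5]=EC: 3-byte lead, need 2 cont bytes. acc=0xC
Byte[6]=83: continuation. acc=(acc<<6)|0x03=0x303
Byte[7]=98: continuation. acc=(acc<<6)|0x18=0xC0D8
Completed: cp=U+C0D8 (starts at byte 5)
Byte[8]=34: 1-byte ASCII. cp=U+0034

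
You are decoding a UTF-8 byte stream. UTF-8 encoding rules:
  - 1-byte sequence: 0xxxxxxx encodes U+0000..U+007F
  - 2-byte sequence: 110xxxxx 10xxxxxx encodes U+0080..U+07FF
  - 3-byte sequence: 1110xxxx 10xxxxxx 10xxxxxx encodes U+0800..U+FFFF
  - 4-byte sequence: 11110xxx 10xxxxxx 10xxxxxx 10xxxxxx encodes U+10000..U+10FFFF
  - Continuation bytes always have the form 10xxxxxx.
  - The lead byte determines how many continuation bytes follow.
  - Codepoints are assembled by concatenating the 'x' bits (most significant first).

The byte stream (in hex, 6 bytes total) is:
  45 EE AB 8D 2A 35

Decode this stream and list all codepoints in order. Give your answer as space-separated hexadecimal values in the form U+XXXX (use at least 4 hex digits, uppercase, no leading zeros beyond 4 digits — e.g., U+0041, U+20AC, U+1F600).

Answer: U+0045 U+EACD U+002A U+0035

Derivation:
Byte[0]=45: 1-byte ASCII. cp=U+0045
Byte[1]=EE: 3-byte lead, need 2 cont bytes. acc=0xE
Byte[2]=AB: continuation. acc=(acc<<6)|0x2B=0x3AB
Byte[3]=8D: continuation. acc=(acc<<6)|0x0D=0xEACD
Completed: cp=U+EACD (starts at byte 1)
Byte[4]=2A: 1-byte ASCII. cp=U+002A
Byte[5]=35: 1-byte ASCII. cp=U+0035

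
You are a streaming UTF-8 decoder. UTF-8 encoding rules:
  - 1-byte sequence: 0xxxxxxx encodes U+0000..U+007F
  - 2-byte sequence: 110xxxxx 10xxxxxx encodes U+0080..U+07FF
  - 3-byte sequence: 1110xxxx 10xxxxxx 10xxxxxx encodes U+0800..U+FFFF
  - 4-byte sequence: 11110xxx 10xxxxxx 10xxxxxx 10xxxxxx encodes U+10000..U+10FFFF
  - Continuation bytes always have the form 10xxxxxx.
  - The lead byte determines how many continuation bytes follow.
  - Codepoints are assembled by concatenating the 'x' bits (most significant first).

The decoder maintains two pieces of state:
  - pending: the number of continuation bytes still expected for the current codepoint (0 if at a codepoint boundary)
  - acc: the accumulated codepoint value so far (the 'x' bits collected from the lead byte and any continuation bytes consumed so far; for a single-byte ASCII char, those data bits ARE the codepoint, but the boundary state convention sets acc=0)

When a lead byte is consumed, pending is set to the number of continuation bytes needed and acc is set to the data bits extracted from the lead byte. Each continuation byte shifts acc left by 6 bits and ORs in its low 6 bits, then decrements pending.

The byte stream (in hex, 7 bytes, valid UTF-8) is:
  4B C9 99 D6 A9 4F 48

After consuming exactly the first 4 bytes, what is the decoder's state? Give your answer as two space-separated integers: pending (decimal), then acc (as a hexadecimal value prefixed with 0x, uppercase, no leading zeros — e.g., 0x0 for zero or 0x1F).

Answer: 1 0x16

Derivation:
Byte[0]=4B: 1-byte. pending=0, acc=0x0
Byte[1]=C9: 2-byte lead. pending=1, acc=0x9
Byte[2]=99: continuation. acc=(acc<<6)|0x19=0x259, pending=0
Byte[3]=D6: 2-byte lead. pending=1, acc=0x16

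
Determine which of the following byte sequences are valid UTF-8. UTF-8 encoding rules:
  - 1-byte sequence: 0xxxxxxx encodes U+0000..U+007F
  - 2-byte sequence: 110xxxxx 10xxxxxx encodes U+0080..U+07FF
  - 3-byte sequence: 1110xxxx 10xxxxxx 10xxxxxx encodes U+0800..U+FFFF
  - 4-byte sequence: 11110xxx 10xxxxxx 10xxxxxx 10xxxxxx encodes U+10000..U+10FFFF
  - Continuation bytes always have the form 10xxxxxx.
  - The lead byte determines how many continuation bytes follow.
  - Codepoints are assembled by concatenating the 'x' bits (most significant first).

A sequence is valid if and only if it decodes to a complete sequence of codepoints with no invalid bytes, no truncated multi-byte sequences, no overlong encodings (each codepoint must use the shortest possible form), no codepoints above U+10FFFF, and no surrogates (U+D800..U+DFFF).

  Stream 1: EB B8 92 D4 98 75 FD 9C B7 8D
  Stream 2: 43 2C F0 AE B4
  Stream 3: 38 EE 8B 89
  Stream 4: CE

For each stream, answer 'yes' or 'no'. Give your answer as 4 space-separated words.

Answer: no no yes no

Derivation:
Stream 1: error at byte offset 6. INVALID
Stream 2: error at byte offset 5. INVALID
Stream 3: decodes cleanly. VALID
Stream 4: error at byte offset 1. INVALID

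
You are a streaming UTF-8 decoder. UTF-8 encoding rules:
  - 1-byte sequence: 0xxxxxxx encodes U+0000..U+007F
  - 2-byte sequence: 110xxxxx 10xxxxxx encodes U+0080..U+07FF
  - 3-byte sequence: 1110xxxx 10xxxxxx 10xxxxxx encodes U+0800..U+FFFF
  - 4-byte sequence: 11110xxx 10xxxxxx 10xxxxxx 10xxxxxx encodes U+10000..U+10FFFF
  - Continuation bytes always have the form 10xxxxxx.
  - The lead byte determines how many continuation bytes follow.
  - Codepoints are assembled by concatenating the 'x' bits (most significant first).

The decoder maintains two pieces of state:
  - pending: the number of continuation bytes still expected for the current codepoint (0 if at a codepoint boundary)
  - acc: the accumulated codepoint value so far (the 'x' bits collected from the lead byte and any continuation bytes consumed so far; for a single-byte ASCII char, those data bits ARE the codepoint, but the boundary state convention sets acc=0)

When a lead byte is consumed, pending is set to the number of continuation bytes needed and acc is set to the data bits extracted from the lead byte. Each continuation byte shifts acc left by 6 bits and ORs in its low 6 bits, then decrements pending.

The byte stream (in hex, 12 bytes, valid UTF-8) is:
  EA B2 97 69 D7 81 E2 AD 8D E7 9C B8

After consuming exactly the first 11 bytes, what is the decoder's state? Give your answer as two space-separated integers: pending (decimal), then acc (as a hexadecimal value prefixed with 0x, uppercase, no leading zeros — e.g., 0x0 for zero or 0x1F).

Byte[0]=EA: 3-byte lead. pending=2, acc=0xA
Byte[1]=B2: continuation. acc=(acc<<6)|0x32=0x2B2, pending=1
Byte[2]=97: continuation. acc=(acc<<6)|0x17=0xAC97, pending=0
Byte[3]=69: 1-byte. pending=0, acc=0x0
Byte[4]=D7: 2-byte lead. pending=1, acc=0x17
Byte[5]=81: continuation. acc=(acc<<6)|0x01=0x5C1, pending=0
Byte[6]=E2: 3-byte lead. pending=2, acc=0x2
Byte[7]=AD: continuation. acc=(acc<<6)|0x2D=0xAD, pending=1
Byte[8]=8D: continuation. acc=(acc<<6)|0x0D=0x2B4D, pending=0
Byte[9]=E7: 3-byte lead. pending=2, acc=0x7
Byte[10]=9C: continuation. acc=(acc<<6)|0x1C=0x1DC, pending=1

Answer: 1 0x1DC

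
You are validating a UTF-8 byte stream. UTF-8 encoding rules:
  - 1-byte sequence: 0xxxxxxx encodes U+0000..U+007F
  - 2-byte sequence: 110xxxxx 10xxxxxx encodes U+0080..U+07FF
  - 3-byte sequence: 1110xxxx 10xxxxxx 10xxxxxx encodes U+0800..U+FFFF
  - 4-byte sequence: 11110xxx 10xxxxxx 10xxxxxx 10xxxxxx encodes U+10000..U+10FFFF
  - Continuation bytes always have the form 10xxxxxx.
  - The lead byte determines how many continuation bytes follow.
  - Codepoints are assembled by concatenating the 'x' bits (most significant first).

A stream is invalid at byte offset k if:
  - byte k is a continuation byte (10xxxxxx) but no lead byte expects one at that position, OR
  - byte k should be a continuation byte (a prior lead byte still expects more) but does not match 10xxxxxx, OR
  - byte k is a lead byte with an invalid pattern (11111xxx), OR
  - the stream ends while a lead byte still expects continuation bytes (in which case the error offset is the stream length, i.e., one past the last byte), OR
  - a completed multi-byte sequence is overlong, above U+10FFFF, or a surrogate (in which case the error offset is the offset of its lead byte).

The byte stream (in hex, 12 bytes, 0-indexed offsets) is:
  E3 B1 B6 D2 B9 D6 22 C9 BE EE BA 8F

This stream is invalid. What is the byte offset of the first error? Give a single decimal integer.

Byte[0]=E3: 3-byte lead, need 2 cont bytes. acc=0x3
Byte[1]=B1: continuation. acc=(acc<<6)|0x31=0xF1
Byte[2]=B6: continuation. acc=(acc<<6)|0x36=0x3C76
Completed: cp=U+3C76 (starts at byte 0)
Byte[3]=D2: 2-byte lead, need 1 cont bytes. acc=0x12
Byte[4]=B9: continuation. acc=(acc<<6)|0x39=0x4B9
Completed: cp=U+04B9 (starts at byte 3)
Byte[5]=D6: 2-byte lead, need 1 cont bytes. acc=0x16
Byte[6]=22: expected 10xxxxxx continuation. INVALID

Answer: 6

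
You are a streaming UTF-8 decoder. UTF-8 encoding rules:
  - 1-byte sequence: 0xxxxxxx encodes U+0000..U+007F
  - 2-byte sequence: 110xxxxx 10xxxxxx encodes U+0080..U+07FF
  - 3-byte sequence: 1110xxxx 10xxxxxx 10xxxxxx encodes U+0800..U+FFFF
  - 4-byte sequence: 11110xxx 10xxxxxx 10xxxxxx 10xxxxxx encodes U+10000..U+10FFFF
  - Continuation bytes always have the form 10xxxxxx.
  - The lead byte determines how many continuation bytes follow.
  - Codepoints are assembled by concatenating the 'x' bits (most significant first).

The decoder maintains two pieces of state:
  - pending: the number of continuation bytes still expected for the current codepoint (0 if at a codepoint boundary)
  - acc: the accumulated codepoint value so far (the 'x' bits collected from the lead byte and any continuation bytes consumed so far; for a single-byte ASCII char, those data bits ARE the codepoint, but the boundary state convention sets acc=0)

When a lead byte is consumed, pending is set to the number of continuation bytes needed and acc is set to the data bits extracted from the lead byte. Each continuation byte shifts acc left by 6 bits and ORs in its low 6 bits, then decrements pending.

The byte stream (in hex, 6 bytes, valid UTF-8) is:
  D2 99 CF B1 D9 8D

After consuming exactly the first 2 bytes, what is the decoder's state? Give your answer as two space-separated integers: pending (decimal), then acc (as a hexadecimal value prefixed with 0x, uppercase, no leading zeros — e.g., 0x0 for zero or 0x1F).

Byte[0]=D2: 2-byte lead. pending=1, acc=0x12
Byte[1]=99: continuation. acc=(acc<<6)|0x19=0x499, pending=0

Answer: 0 0x499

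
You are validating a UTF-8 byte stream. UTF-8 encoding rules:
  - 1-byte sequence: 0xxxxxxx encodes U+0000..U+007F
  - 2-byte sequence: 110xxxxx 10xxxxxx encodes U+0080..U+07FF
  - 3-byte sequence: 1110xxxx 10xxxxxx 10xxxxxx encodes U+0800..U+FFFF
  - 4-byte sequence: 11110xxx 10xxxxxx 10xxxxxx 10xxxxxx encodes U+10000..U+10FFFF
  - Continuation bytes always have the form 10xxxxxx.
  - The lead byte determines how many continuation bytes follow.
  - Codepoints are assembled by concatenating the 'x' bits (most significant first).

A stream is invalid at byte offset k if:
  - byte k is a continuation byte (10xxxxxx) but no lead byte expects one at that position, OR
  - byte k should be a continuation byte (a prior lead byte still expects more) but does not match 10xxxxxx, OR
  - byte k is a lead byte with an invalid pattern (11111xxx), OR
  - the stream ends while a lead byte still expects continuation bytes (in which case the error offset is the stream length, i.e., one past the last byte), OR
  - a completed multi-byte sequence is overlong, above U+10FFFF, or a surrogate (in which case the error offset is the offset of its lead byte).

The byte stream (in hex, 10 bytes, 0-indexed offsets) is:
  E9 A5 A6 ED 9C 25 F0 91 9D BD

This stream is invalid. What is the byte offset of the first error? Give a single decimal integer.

Answer: 5

Derivation:
Byte[0]=E9: 3-byte lead, need 2 cont bytes. acc=0x9
Byte[1]=A5: continuation. acc=(acc<<6)|0x25=0x265
Byte[2]=A6: continuation. acc=(acc<<6)|0x26=0x9966
Completed: cp=U+9966 (starts at byte 0)
Byte[3]=ED: 3-byte lead, need 2 cont bytes. acc=0xD
Byte[4]=9C: continuation. acc=(acc<<6)|0x1C=0x35C
Byte[5]=25: expected 10xxxxxx continuation. INVALID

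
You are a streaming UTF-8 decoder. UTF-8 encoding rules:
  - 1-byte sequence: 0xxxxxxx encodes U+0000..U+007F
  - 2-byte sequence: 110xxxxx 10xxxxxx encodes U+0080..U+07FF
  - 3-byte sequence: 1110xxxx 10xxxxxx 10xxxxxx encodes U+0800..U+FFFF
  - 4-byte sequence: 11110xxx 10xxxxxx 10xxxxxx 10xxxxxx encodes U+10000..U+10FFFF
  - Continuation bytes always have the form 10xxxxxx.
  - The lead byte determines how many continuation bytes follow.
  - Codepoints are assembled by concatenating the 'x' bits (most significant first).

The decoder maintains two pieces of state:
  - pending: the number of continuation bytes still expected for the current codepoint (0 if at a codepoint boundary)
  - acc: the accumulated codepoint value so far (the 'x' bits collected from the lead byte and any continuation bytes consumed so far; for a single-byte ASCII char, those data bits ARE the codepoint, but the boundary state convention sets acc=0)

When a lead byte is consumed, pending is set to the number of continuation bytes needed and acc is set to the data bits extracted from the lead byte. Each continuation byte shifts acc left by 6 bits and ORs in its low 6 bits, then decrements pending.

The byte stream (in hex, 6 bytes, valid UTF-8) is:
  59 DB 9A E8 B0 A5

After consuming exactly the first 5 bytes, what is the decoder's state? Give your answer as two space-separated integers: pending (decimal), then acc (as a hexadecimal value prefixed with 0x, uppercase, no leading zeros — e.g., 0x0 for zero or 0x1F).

Answer: 1 0x230

Derivation:
Byte[0]=59: 1-byte. pending=0, acc=0x0
Byte[1]=DB: 2-byte lead. pending=1, acc=0x1B
Byte[2]=9A: continuation. acc=(acc<<6)|0x1A=0x6DA, pending=0
Byte[3]=E8: 3-byte lead. pending=2, acc=0x8
Byte[4]=B0: continuation. acc=(acc<<6)|0x30=0x230, pending=1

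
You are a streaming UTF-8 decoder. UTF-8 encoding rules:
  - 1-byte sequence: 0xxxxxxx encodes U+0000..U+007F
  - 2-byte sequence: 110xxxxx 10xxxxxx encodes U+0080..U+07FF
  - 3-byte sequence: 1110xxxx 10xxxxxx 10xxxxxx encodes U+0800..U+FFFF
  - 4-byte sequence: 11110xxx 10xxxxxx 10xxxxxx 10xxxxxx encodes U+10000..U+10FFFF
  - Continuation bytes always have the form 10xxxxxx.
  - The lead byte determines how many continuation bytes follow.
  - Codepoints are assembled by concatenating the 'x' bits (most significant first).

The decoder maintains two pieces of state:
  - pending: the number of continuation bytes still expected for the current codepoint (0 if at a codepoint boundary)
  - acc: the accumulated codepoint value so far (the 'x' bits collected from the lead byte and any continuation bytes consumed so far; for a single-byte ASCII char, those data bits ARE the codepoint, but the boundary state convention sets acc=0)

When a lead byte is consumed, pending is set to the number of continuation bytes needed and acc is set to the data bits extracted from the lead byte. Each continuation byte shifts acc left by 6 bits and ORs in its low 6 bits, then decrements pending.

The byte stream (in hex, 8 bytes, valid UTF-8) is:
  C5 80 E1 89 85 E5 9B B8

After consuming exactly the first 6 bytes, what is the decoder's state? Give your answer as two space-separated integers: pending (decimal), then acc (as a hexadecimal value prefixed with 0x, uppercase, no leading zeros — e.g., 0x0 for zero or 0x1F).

Byte[0]=C5: 2-byte lead. pending=1, acc=0x5
Byte[1]=80: continuation. acc=(acc<<6)|0x00=0x140, pending=0
Byte[2]=E1: 3-byte lead. pending=2, acc=0x1
Byte[3]=89: continuation. acc=(acc<<6)|0x09=0x49, pending=1
Byte[4]=85: continuation. acc=(acc<<6)|0x05=0x1245, pending=0
Byte[5]=E5: 3-byte lead. pending=2, acc=0x5

Answer: 2 0x5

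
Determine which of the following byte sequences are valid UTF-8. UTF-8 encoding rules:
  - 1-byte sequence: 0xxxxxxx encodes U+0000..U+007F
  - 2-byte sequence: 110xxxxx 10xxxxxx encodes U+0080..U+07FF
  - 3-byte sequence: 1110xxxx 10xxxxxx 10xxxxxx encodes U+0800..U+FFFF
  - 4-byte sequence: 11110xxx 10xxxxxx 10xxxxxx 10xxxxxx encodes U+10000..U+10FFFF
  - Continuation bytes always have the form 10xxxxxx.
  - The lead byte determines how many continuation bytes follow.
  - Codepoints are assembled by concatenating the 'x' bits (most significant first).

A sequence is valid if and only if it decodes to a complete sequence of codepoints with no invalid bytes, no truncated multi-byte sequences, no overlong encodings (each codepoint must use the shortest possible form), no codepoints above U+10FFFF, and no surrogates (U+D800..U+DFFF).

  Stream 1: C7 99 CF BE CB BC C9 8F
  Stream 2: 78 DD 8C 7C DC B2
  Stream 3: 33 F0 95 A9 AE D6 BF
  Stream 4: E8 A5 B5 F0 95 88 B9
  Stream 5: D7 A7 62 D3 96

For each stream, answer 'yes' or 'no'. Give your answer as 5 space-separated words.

Answer: yes yes yes yes yes

Derivation:
Stream 1: decodes cleanly. VALID
Stream 2: decodes cleanly. VALID
Stream 3: decodes cleanly. VALID
Stream 4: decodes cleanly. VALID
Stream 5: decodes cleanly. VALID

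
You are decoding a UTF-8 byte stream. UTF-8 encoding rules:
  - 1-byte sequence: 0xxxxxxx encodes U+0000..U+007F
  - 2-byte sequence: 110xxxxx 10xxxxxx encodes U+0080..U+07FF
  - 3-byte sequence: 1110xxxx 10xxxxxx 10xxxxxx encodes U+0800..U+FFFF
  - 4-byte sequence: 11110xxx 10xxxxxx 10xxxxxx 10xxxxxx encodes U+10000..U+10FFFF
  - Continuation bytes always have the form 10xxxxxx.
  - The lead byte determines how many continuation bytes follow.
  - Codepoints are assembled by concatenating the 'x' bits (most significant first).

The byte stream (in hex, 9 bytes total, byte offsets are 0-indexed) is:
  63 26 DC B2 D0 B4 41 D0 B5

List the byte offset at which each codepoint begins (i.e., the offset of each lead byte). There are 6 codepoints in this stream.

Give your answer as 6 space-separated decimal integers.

Byte[0]=63: 1-byte ASCII. cp=U+0063
Byte[1]=26: 1-byte ASCII. cp=U+0026
Byte[2]=DC: 2-byte lead, need 1 cont bytes. acc=0x1C
Byte[3]=B2: continuation. acc=(acc<<6)|0x32=0x732
Completed: cp=U+0732 (starts at byte 2)
Byte[4]=D0: 2-byte lead, need 1 cont bytes. acc=0x10
Byte[5]=B4: continuation. acc=(acc<<6)|0x34=0x434
Completed: cp=U+0434 (starts at byte 4)
Byte[6]=41: 1-byte ASCII. cp=U+0041
Byte[7]=D0: 2-byte lead, need 1 cont bytes. acc=0x10
Byte[8]=B5: continuation. acc=(acc<<6)|0x35=0x435
Completed: cp=U+0435 (starts at byte 7)

Answer: 0 1 2 4 6 7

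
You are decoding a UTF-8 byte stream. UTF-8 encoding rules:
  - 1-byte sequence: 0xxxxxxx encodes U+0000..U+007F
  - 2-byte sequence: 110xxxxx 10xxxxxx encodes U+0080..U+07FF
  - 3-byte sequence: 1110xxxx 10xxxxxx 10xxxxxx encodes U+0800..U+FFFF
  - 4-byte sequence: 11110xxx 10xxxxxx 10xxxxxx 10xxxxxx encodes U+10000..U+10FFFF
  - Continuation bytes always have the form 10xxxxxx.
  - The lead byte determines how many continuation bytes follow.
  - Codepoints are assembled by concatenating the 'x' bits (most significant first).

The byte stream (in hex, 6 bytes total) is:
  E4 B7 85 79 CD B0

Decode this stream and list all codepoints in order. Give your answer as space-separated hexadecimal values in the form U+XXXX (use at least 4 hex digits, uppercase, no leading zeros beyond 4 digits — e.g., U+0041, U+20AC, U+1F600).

Byte[0]=E4: 3-byte lead, need 2 cont bytes. acc=0x4
Byte[1]=B7: continuation. acc=(acc<<6)|0x37=0x137
Byte[2]=85: continuation. acc=(acc<<6)|0x05=0x4DC5
Completed: cp=U+4DC5 (starts at byte 0)
Byte[3]=79: 1-byte ASCII. cp=U+0079
Byte[4]=CD: 2-byte lead, need 1 cont bytes. acc=0xD
Byte[5]=B0: continuation. acc=(acc<<6)|0x30=0x370
Completed: cp=U+0370 (starts at byte 4)

Answer: U+4DC5 U+0079 U+0370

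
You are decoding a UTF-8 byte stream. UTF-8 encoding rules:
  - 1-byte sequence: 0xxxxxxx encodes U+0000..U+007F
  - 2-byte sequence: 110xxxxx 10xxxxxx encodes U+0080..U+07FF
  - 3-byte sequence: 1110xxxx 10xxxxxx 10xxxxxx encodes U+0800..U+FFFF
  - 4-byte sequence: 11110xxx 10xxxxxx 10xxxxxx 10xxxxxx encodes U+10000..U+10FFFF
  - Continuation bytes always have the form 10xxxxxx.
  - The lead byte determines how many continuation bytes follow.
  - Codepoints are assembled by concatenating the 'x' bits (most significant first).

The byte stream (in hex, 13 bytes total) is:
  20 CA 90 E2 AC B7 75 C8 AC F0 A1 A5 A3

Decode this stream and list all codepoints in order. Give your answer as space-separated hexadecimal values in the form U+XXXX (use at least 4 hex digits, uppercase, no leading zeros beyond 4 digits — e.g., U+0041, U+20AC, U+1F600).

Byte[0]=20: 1-byte ASCII. cp=U+0020
Byte[1]=CA: 2-byte lead, need 1 cont bytes. acc=0xA
Byte[2]=90: continuation. acc=(acc<<6)|0x10=0x290
Completed: cp=U+0290 (starts at byte 1)
Byte[3]=E2: 3-byte lead, need 2 cont bytes. acc=0x2
Byte[4]=AC: continuation. acc=(acc<<6)|0x2C=0xAC
Byte[5]=B7: continuation. acc=(acc<<6)|0x37=0x2B37
Completed: cp=U+2B37 (starts at byte 3)
Byte[6]=75: 1-byte ASCII. cp=U+0075
Byte[7]=C8: 2-byte lead, need 1 cont bytes. acc=0x8
Byte[8]=AC: continuation. acc=(acc<<6)|0x2C=0x22C
Completed: cp=U+022C (starts at byte 7)
Byte[9]=F0: 4-byte lead, need 3 cont bytes. acc=0x0
Byte[10]=A1: continuation. acc=(acc<<6)|0x21=0x21
Byte[11]=A5: continuation. acc=(acc<<6)|0x25=0x865
Byte[12]=A3: continuation. acc=(acc<<6)|0x23=0x21963
Completed: cp=U+21963 (starts at byte 9)

Answer: U+0020 U+0290 U+2B37 U+0075 U+022C U+21963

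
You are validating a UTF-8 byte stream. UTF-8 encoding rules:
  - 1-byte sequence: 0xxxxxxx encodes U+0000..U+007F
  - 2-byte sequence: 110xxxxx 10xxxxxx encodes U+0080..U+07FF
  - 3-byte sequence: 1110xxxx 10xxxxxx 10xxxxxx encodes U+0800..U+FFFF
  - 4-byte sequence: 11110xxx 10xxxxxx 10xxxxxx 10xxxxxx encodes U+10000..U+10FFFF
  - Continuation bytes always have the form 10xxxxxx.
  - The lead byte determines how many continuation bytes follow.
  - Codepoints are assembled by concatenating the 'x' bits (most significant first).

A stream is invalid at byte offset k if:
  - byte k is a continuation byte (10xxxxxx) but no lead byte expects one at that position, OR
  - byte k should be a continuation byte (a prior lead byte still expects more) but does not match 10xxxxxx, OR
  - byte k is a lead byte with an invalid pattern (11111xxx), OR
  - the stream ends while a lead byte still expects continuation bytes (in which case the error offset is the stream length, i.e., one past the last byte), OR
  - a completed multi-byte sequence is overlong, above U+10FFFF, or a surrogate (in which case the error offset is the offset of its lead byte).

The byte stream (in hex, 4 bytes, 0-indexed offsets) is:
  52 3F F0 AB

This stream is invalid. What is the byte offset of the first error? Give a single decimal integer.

Answer: 4

Derivation:
Byte[0]=52: 1-byte ASCII. cp=U+0052
Byte[1]=3F: 1-byte ASCII. cp=U+003F
Byte[2]=F0: 4-byte lead, need 3 cont bytes. acc=0x0
Byte[3]=AB: continuation. acc=(acc<<6)|0x2B=0x2B
Byte[4]: stream ended, expected continuation. INVALID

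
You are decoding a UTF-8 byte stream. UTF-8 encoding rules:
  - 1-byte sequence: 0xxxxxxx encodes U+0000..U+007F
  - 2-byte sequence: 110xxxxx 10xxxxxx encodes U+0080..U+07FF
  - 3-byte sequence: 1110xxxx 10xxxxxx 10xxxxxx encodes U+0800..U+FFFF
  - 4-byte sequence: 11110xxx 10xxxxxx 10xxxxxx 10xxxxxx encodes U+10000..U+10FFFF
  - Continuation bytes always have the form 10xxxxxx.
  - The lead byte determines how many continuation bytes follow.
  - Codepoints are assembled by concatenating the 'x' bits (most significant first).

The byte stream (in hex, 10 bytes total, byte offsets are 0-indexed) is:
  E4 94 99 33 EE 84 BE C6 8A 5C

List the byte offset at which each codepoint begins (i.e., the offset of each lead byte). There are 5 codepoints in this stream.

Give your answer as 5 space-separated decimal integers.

Answer: 0 3 4 7 9

Derivation:
Byte[0]=E4: 3-byte lead, need 2 cont bytes. acc=0x4
Byte[1]=94: continuation. acc=(acc<<6)|0x14=0x114
Byte[2]=99: continuation. acc=(acc<<6)|0x19=0x4519
Completed: cp=U+4519 (starts at byte 0)
Byte[3]=33: 1-byte ASCII. cp=U+0033
Byte[4]=EE: 3-byte lead, need 2 cont bytes. acc=0xE
Byte[5]=84: continuation. acc=(acc<<6)|0x04=0x384
Byte[6]=BE: continuation. acc=(acc<<6)|0x3E=0xE13E
Completed: cp=U+E13E (starts at byte 4)
Byte[7]=C6: 2-byte lead, need 1 cont bytes. acc=0x6
Byte[8]=8A: continuation. acc=(acc<<6)|0x0A=0x18A
Completed: cp=U+018A (starts at byte 7)
Byte[9]=5C: 1-byte ASCII. cp=U+005C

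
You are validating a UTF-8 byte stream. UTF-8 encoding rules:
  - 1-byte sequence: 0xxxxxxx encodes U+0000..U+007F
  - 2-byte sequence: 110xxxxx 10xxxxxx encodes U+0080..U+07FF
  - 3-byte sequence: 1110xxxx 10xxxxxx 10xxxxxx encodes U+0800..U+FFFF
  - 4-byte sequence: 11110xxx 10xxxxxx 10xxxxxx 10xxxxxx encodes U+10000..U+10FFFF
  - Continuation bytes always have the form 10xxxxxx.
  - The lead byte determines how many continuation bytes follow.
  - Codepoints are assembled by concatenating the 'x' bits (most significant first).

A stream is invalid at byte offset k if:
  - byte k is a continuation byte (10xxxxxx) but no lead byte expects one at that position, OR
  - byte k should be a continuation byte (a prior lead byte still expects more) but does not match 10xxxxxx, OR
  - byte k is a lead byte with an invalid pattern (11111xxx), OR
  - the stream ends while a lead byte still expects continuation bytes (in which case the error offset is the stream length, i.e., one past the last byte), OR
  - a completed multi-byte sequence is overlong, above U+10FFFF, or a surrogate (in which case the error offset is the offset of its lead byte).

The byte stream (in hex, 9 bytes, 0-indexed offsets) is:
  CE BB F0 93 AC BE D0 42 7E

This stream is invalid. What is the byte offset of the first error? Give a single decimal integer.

Byte[0]=CE: 2-byte lead, need 1 cont bytes. acc=0xE
Byte[1]=BB: continuation. acc=(acc<<6)|0x3B=0x3BB
Completed: cp=U+03BB (starts at byte 0)
Byte[2]=F0: 4-byte lead, need 3 cont bytes. acc=0x0
Byte[3]=93: continuation. acc=(acc<<6)|0x13=0x13
Byte[4]=AC: continuation. acc=(acc<<6)|0x2C=0x4EC
Byte[5]=BE: continuation. acc=(acc<<6)|0x3E=0x13B3E
Completed: cp=U+13B3E (starts at byte 2)
Byte[6]=D0: 2-byte lead, need 1 cont bytes. acc=0x10
Byte[7]=42: expected 10xxxxxx continuation. INVALID

Answer: 7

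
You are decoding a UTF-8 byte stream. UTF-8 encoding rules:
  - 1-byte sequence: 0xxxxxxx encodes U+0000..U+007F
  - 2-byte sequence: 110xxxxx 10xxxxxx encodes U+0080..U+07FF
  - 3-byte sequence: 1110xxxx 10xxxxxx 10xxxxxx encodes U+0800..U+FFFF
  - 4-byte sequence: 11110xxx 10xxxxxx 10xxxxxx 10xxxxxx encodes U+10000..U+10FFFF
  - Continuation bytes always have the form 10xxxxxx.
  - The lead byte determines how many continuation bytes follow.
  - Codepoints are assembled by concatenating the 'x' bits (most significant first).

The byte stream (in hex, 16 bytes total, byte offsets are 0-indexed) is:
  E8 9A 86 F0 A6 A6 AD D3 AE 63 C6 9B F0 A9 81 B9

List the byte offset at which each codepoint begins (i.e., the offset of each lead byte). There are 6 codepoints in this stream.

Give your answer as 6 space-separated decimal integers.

Answer: 0 3 7 9 10 12

Derivation:
Byte[0]=E8: 3-byte lead, need 2 cont bytes. acc=0x8
Byte[1]=9A: continuation. acc=(acc<<6)|0x1A=0x21A
Byte[2]=86: continuation. acc=(acc<<6)|0x06=0x8686
Completed: cp=U+8686 (starts at byte 0)
Byte[3]=F0: 4-byte lead, need 3 cont bytes. acc=0x0
Byte[4]=A6: continuation. acc=(acc<<6)|0x26=0x26
Byte[5]=A6: continuation. acc=(acc<<6)|0x26=0x9A6
Byte[6]=AD: continuation. acc=(acc<<6)|0x2D=0x269AD
Completed: cp=U+269AD (starts at byte 3)
Byte[7]=D3: 2-byte lead, need 1 cont bytes. acc=0x13
Byte[8]=AE: continuation. acc=(acc<<6)|0x2E=0x4EE
Completed: cp=U+04EE (starts at byte 7)
Byte[9]=63: 1-byte ASCII. cp=U+0063
Byte[10]=C6: 2-byte lead, need 1 cont bytes. acc=0x6
Byte[11]=9B: continuation. acc=(acc<<6)|0x1B=0x19B
Completed: cp=U+019B (starts at byte 10)
Byte[12]=F0: 4-byte lead, need 3 cont bytes. acc=0x0
Byte[13]=A9: continuation. acc=(acc<<6)|0x29=0x29
Byte[14]=81: continuation. acc=(acc<<6)|0x01=0xA41
Byte[15]=B9: continuation. acc=(acc<<6)|0x39=0x29079
Completed: cp=U+29079 (starts at byte 12)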